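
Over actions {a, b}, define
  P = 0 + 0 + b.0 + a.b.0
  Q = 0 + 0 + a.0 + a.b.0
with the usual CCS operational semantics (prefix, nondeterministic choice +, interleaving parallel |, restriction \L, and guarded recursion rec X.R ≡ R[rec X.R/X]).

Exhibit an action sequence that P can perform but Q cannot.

LTS(P): 3 reachable states
  m0 = 0 + 0 + b.0 + a.b.0 → —a→ m1, —b→ m2
  m1 = b.0 → —b→ m2
  m2 = 0 → deadlocked
LTS(Q): 3 reachable states
  n0 = 0 + 0 + a.0 + a.b.0 → —a→ n1, —a→ n2
  n1 = 0 → deadlocked
  n2 = b.0 → —b→ n1
Run σ = ⟨b⟩ on P: start {m0}
  [1] b ⇒ {m2}
  P completes σ.
Run σ = ⟨b⟩ on Q: start {n0}
  [1] b ⇒ no successor for Q

b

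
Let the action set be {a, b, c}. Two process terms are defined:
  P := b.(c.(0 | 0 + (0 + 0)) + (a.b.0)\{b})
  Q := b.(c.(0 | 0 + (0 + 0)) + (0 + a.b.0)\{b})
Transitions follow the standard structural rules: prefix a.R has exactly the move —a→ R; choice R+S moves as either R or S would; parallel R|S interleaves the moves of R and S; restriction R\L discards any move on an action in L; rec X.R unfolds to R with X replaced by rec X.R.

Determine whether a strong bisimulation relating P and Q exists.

P's transition system — 4 states:
  p0 = b.(c.(0 | 0 + (0 + 0)) + (a.b.0)\{b}) has moves --b--▸ p1
  p1 = c.(0 | 0 + (0 + 0)) + (a.b.0)\{b} has moves --a--▸ p2, --c--▸ p3
  p2 = (b.0)\{b} has moves stopped
  p3 = 0 | 0 + (0 + 0) has moves stopped
Q's transition system — 4 states:
  q0 = b.(c.(0 | 0 + (0 + 0)) + (0 + a.b.0)\{b}) has moves --b--▸ q1
  q1 = c.(0 | 0 + (0 + 0)) + (0 + a.b.0)\{b} has moves --a--▸ q2, --c--▸ q3
  q2 = (b.0)\{b} has moves stopped
  q3 = 0 | 0 + (0 + 0) has moves stopped
Bisimilarity quotient blocks:
  B0 = {p0, q0}
  B1 = {p1, q1}
  B2 = {p2, p3, q2, q3}
p0 ∈ B0, q0 ∈ B0 → same block

bisimilar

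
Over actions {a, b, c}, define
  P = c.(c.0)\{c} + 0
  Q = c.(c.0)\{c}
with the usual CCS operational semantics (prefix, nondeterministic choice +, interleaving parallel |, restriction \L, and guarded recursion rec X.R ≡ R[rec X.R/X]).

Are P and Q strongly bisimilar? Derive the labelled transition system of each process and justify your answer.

P's transition system — 2 states:
  p0 = c.(c.0)\{c} + 0 has moves =c=> p1
  p1 = (c.0)\{c} has moves (no moves)
Q's transition system — 2 states:
  q0 = c.(c.0)\{c} has moves =c=> q1
  q1 = (c.0)\{c} has moves (no moves)
Partition-refinement fixed point:
  B0 = {p0, q0}
  B1 = {p1, q1}
p0 ∈ B0, q0 ∈ B0 → same block

YES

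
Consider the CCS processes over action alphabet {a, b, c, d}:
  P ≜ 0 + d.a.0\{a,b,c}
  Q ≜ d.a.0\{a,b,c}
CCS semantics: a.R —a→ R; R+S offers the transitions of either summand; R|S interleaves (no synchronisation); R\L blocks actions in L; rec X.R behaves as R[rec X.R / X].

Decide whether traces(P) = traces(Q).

traces(P) = traces(Q)

Reachable graph of P (3 states):
  u0 = 0 + d.a.0\{a,b,c} → -d-> u1
  u1 = a.0\{a,b,c} → -a-> u2
  u2 = 0\{a,b,c} → (no moves)
Reachable graph of Q (3 states):
  v0 = d.a.0\{a,b,c} → -d-> v1
  v1 = a.0\{a,b,c} → -a-> v2
  v2 = 0\{a,b,c} → (no moves)
Partition-refinement fixed point:
  B0 = {u0, v0}
  B1 = {u1, v1}
  B2 = {u2, v2}
u0 ∈ B0, v0 ∈ B0 → same block
Bisimilar ⇒ trace-equivalent.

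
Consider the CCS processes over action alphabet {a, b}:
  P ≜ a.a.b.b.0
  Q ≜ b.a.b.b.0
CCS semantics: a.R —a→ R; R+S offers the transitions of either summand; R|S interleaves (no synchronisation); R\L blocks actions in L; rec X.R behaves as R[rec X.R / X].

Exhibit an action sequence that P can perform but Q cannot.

a

Reachable graph of P (5 states):
  u0 = a.a.b.b.0 ⊢ —a→ u1
  u1 = a.b.b.0 ⊢ —a→ u2
  u2 = b.b.0 ⊢ —b→ u3
  u3 = b.0 ⊢ —b→ u4
  u4 = 0 ⊢ ·
Reachable graph of Q (5 states):
  v0 = b.a.b.b.0 ⊢ —b→ v1
  v1 = a.b.b.0 ⊢ —a→ v2
  v2 = b.b.0 ⊢ —b→ v3
  v3 = b.0 ⊢ —b→ v4
  v4 = 0 ⊢ ·
Executing a from P (initial set {u0}):
  [1] a ⇒ {u1}
  — P admits the full trace.
Executing a from Q (initial set {v0}):
  [1] a ⇒ no successor for Q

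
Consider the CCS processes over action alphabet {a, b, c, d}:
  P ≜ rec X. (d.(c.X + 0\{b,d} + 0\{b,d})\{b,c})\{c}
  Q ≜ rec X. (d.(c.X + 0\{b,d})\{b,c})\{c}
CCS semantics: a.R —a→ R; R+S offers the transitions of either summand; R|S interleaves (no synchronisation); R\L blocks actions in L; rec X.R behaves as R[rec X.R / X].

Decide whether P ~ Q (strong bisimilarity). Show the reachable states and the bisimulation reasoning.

P ~ Q

LTS(P): 2 reachable states
  m0 = rec X. (d.(c.X + 0\{b,d} + 0\{b,d})\{b,c})\{c} :: —d→ m1
  m1 = (c.(rec X. (d.(c.X + 0\{b,d} + 0\{b,d})\{b,c})\{c}) + 0\{b,d} + 0\{b,d})\{b,c}\{c} :: (no moves)
LTS(Q): 2 reachable states
  n0 = rec X. (d.(c.X + 0\{b,d})\{b,c})\{c} :: —d→ n1
  n1 = (c.(rec X. (d.(c.X + 0\{b,d})\{b,c})\{c}) + 0\{b,d})\{b,c}\{c} :: (no moves)
Partition-refinement fixed point:
  B0 = {m0, n0}
  B1 = {m1, n1}
m0 ∈ B0, n0 ∈ B0 → same block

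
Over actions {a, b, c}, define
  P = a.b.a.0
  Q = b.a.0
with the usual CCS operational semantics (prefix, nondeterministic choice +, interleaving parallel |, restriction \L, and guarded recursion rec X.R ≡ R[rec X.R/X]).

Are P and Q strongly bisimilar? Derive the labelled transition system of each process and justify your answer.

P ≁ Q

P's transition system — 4 states:
  p0 = a.b.a.0 ⊢ -a-> p1
  p1 = b.a.0 ⊢ -b-> p2
  p2 = a.0 ⊢ -a-> p3
  p3 = 0 ⊢ stopped
Q's transition system — 3 states:
  q0 = b.a.0 ⊢ -b-> q1
  q1 = a.0 ⊢ -a-> q2
  q2 = 0 ⊢ stopped
Bisimilarity quotient blocks:
  B0 = {p0}
  B1 = {p1, q0}
  B2 = {p2, q1}
  B3 = {p3, q2}
p0 ∈ B0, q0 ∈ B1 → different blocks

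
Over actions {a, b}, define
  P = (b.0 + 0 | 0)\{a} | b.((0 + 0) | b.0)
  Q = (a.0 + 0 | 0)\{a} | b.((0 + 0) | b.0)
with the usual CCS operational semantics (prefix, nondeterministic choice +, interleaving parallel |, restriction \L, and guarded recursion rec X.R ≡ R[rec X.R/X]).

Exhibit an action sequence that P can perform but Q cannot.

bbb

Reachable graph of P (6 states):
  s0 = (b.0 + 0 | 0)\{a} | b.((0 + 0) | b.0) ⊢ -b-> s1, -b-> s2
  s1 = (b.0 + 0 | 0)\{a} | ((0 + 0) | b.0) ⊢ -b-> s3, -b-> s4
  s2 = 0\{a} | b.((0 + 0) | b.0) ⊢ -b-> s4
  s3 = (b.0 + 0 | 0)\{a} | ((0 + 0) | 0) ⊢ -b-> s5
  s4 = 0\{a} | ((0 + 0) | b.0) ⊢ -b-> s5
  s5 = 0\{a} | ((0 + 0) | 0) ⊢ ·
Reachable graph of Q (3 states):
  t0 = (a.0 + 0 | 0)\{a} | b.((0 + 0) | b.0) ⊢ -b-> t1
  t1 = (a.0 + 0 | 0)\{a} | ((0 + 0) | b.0) ⊢ -b-> t2
  t2 = (a.0 + 0 | 0)\{a} | ((0 + 0) | 0) ⊢ ·
Executing bbb from P (initial set {s0}):
  [1] b ⇒ {s1, s2}
  [2] b ⇒ {s3, s4}
  [3] b ⇒ {s5}
  P completes σ.
Executing bbb from Q (initial set {t0}):
  [1] b ⇒ {t1}
  [2] b ⇒ {t2}
  [3] b ⇒ ∅ (Q stuck)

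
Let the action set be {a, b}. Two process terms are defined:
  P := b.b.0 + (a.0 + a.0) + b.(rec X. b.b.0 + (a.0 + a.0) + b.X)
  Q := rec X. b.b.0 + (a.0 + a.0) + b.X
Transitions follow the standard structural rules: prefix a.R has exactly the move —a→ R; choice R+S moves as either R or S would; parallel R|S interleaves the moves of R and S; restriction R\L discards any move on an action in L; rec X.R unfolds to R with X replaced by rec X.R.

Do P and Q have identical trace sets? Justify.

trace-equivalent

P's transition system — 4 states:
  s0 = b.b.0 + (a.0 + a.0) + b.(rec X. b.b.0 + (a.0 + a.0) + b.X) :: =a=> s1, =b=> s2, =b=> s3
  s1 = 0 :: stopped
  s2 = b.0 :: =b=> s1
  s3 = rec X. b.b.0 + (a.0 + a.0) + b.X :: =a=> s1, =b=> s2, =b=> s3
Q's transition system — 3 states:
  t0 = rec X. b.b.0 + (a.0 + a.0) + b.X :: =a=> t1, =b=> t0, =b=> t2
  t1 = 0 :: stopped
  t2 = b.0 :: =b=> t1
Coarsest stable partition (strong bisimilarity classes):
  B0 = {s0, s3, t0}
  B1 = {s1, t1}
  B2 = {s2, t2}
s0 ∈ B0, t0 ∈ B0 → same block
Bisimilar ⇒ trace-equivalent.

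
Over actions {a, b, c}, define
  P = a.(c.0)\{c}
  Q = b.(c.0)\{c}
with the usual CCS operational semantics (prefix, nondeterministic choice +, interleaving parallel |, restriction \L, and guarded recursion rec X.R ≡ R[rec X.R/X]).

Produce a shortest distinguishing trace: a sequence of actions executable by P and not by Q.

P's transition system — 2 states:
  m0 = a.(c.0)\{c} :: —a→ m1
  m1 = (c.0)\{c} :: deadlocked
Q's transition system — 2 states:
  n0 = b.(c.0)\{c} :: —b→ n1
  n1 = (c.0)\{c} :: deadlocked
Run σ = ⟨a⟩ on P: start {m0}
  after a @ step 1: {m1}
  P completes σ.
Run σ = ⟨a⟩ on Q: start {n0}
  after a @ step 1: ∅ (Q stuck)

a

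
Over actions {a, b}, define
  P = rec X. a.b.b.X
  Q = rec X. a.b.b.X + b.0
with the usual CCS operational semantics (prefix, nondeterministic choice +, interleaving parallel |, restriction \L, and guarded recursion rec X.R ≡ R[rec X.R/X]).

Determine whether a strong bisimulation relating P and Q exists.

NO

LTS(P): 3 reachable states
  s0 = rec X. a.b.b.X ⊢ --a--▸ s1
  s1 = b.b.(rec X. a.b.b.X) ⊢ --b--▸ s2
  s2 = b.(rec X. a.b.b.X) ⊢ --b--▸ s0
LTS(Q): 4 reachable states
  t0 = rec X. a.b.b.X + b.0 ⊢ --a--▸ t1, --b--▸ t2
  t1 = b.b.(rec X. a.b.b.X + b.0) ⊢ --b--▸ t3
  t2 = 0 ⊢ (no moves)
  t3 = b.(rec X. a.b.b.X + b.0) ⊢ --b--▸ t0
Coarsest stable partition (strong bisimilarity classes):
  B0 = {s0}
  B1 = {s1}
  B2 = {s2}
  B3 = {t0}
  B4 = {t2}
  B5 = {t1}
  B6 = {t3}
s0 ∈ B0, t0 ∈ B3 → different blocks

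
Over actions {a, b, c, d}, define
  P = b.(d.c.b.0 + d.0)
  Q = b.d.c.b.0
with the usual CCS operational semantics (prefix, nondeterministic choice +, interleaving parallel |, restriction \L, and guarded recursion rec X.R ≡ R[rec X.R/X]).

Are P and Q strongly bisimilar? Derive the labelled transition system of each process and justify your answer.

P ≁ Q

Reachable graph of P (5 states):
  m0 = b.(d.c.b.0 + d.0) → =b=> m1
  m1 = d.c.b.0 + d.0 → =d=> m2, =d=> m3
  m2 = 0 → deadlocked
  m3 = c.b.0 → =c=> m4
  m4 = b.0 → =b=> m2
Reachable graph of Q (5 states):
  n0 = b.d.c.b.0 → =b=> n1
  n1 = d.c.b.0 → =d=> n2
  n2 = c.b.0 → =c=> n3
  n3 = b.0 → =b=> n4
  n4 = 0 → deadlocked
Partition-refinement fixed point:
  B0 = {m0}
  B1 = {m1}
  B2 = {m2, n4}
  B3 = {m3, n2}
  B4 = {m4, n3}
  B5 = {n0}
  B6 = {n1}
m0 ∈ B0, n0 ∈ B5 → different blocks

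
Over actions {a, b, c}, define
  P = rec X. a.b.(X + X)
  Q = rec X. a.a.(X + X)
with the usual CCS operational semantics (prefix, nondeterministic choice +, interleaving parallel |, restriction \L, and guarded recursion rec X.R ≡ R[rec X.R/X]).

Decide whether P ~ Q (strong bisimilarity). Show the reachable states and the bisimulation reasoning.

Reachable graph of P (3 states):
  s0 = rec X. a.b.(X + X) ⊢ ··a··> s1
  s1 = b.((rec X. a.b.(X + X)) + (rec X. a.b.(X + X))) ⊢ ··b··> s2
  s2 = (rec X. a.b.(X + X)) + (rec X. a.b.(X + X)) ⊢ ··a··> s1
Reachable graph of Q (3 states):
  t0 = rec X. a.a.(X + X) ⊢ ··a··> t1
  t1 = a.((rec X. a.a.(X + X)) + (rec X. a.a.(X + X))) ⊢ ··a··> t2
  t2 = (rec X. a.a.(X + X)) + (rec X. a.a.(X + X)) ⊢ ··a··> t1
Coarsest stable partition (strong bisimilarity classes):
  B0 = {s0, s2}
  B1 = {s1}
  B2 = {t0, t1, t2}
s0 ∈ B0, t0 ∈ B2 → different blocks

P ≁ Q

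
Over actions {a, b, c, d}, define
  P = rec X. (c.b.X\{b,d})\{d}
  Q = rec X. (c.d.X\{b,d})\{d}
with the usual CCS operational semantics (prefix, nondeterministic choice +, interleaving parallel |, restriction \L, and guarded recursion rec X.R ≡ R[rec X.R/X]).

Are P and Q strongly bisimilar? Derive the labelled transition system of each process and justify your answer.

Reachable graph of P (4 states):
  u0 = rec X. (c.b.X\{b,d})\{d} | -c-> u1
  u1 = (b.(rec X. (c.b.X\{b,d})\{d})\{b,d})\{d} | -b-> u2
  u2 = (rec X. (c.b.X\{b,d})\{d})\{b,d}\{d} | -c-> u3
  u3 = (b.(rec X. (c.b.X\{b,d})\{d})\{b,d})\{d}\{b,d}\{d} | ·
Reachable graph of Q (2 states):
  v0 = rec X. (c.d.X\{b,d})\{d} | -c-> v1
  v1 = (d.(rec X. (c.d.X\{b,d})\{d})\{b,d})\{d} | ·
Partition-refinement fixed point:
  B0 = {u0}
  B1 = {u1}
  B2 = {u2, v0}
  B3 = {u3, v1}
u0 ∈ B0, v0 ∈ B2 → different blocks

not bisimilar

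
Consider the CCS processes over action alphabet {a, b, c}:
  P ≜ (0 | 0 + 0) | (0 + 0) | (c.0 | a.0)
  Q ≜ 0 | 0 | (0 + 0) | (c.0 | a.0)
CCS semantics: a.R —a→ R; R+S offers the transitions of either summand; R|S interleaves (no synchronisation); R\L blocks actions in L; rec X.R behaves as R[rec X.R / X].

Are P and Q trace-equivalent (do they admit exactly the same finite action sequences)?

P's transition system — 4 states:
  u0 = (0 | 0 + 0) | (0 + 0) | (c.0 | a.0) | --a--▸ u1, --c--▸ u2
  u1 = (0 | 0 + 0) | (0 + 0) | (c.0 | 0) | --c--▸ u3
  u2 = (0 | 0 + 0) | (0 + 0) | (0 | a.0) | --a--▸ u3
  u3 = (0 | 0 + 0) | (0 + 0) | (0 | 0) | deadlocked
Q's transition system — 4 states:
  v0 = 0 | 0 | (0 + 0) | (c.0 | a.0) | --a--▸ v1, --c--▸ v2
  v1 = 0 | 0 | (0 + 0) | (c.0 | 0) | --c--▸ v3
  v2 = 0 | 0 | (0 + 0) | (0 | a.0) | --a--▸ v3
  v3 = 0 | 0 | (0 + 0) | (0 | 0) | deadlocked
Coarsest stable partition (strong bisimilarity classes):
  B0 = {u0, v0}
  B1 = {u1, v1}
  B2 = {u3, v3}
  B3 = {u2, v2}
u0 ∈ B0, v0 ∈ B0 → same block
Bisimilar ⇒ trace-equivalent.

trace-equivalent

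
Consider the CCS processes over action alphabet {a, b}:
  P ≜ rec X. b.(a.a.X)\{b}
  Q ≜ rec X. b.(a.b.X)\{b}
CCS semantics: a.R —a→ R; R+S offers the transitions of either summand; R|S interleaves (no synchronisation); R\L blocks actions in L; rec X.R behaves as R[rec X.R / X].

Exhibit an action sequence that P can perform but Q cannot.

baa

LTS(P): 4 reachable states
  s0 = rec X. b.(a.a.X)\{b} | —b→ s1
  s1 = (a.a.(rec X. b.(a.a.X)\{b}))\{b} | —a→ s2
  s2 = (a.(rec X. b.(a.a.X)\{b}))\{b} | —a→ s3
  s3 = (rec X. b.(a.a.X)\{b})\{b} | deadlocked
LTS(Q): 3 reachable states
  t0 = rec X. b.(a.b.X)\{b} | —b→ t1
  t1 = (a.b.(rec X. b.(a.b.X)\{b}))\{b} | —a→ t2
  t2 = (b.(rec X. b.(a.b.X)\{b}))\{b} | deadlocked
Trace ⟨baa⟩ through P, begin at {s0}:
  after b @ step 1: {s1}
  after a @ step 2: {s2}
  after a @ step 3: {s3}
  — P admits the full trace.
Trace ⟨baa⟩ through Q, begin at {t0}:
  after b @ step 1: {t1}
  after a @ step 2: {t2}
  after a @ step 3: ∅ (Q stuck)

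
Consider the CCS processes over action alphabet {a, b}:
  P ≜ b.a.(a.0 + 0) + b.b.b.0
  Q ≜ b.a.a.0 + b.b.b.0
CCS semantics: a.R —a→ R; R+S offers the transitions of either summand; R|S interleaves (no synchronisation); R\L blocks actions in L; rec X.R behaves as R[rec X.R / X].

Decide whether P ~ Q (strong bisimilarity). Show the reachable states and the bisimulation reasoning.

P's transition system — 6 states:
  m0 = b.a.(a.0 + 0) + b.b.b.0 → =b=> m1, =b=> m2
  m1 = a.(a.0 + 0) → =a=> m3
  m2 = b.b.0 → =b=> m4
  m3 = a.0 + 0 → =a=> m5
  m4 = b.0 → =b=> m5
  m5 = 0 → stopped
Q's transition system — 6 states:
  n0 = b.a.a.0 + b.b.b.0 → =b=> n1, =b=> n2
  n1 = a.a.0 → =a=> n3
  n2 = b.b.0 → =b=> n4
  n3 = a.0 → =a=> n5
  n4 = b.0 → =b=> n5
  n5 = 0 → stopped
Bisimilarity quotient blocks:
  B0 = {m0, n0}
  B1 = {m1, n1}
  B2 = {m3, n3}
  B3 = {m5, n5}
  B4 = {m2, n2}
  B5 = {m4, n4}
m0 ∈ B0, n0 ∈ B0 → same block

P ~ Q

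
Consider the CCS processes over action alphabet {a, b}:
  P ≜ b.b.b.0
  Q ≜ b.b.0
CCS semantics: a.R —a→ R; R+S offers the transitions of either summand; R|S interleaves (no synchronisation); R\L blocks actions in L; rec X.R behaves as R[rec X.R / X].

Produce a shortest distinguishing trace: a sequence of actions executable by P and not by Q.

bbb

Reachable graph of P (4 states):
  s0 = b.b.b.0 → —b→ s1
  s1 = b.b.0 → —b→ s2
  s2 = b.0 → —b→ s3
  s3 = 0 → (no moves)
Reachable graph of Q (3 states):
  t0 = b.b.0 → —b→ t1
  t1 = b.0 → —b→ t2
  t2 = 0 → (no moves)
Executing bbb from P (initial set {s0}):
  step 1 (b): {s1}
  step 2 (b): {s2}
  step 3 (b): {s3}
  P completes σ.
Executing bbb from Q (initial set {t0}):
  step 1 (b): {t1}
  step 2 (b): {t2}
  step 3 (b): ∅ (Q stuck)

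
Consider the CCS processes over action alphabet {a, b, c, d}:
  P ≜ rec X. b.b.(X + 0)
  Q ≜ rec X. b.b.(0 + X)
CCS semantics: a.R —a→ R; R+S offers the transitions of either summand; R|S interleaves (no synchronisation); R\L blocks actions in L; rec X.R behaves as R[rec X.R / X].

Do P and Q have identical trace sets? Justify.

P's transition system — 3 states:
  u0 = rec X. b.b.(X + 0) → ··b··> u1
  u1 = b.((rec X. b.b.(X + 0)) + 0) → ··b··> u2
  u2 = (rec X. b.b.(X + 0)) + 0 → ··b··> u1
Q's transition system — 3 states:
  v0 = rec X. b.b.(0 + X) → ··b··> v1
  v1 = b.(0 + (rec X. b.b.(0 + X))) → ··b··> v2
  v2 = 0 + (rec X. b.b.(0 + X)) → ··b··> v1
Bisimilarity quotient blocks:
  B0 = {u0, u1, u2, v0, v1, v2}
u0 ∈ B0, v0 ∈ B0 → same block
Bisimilar ⇒ trace-equivalent.

trace-equivalent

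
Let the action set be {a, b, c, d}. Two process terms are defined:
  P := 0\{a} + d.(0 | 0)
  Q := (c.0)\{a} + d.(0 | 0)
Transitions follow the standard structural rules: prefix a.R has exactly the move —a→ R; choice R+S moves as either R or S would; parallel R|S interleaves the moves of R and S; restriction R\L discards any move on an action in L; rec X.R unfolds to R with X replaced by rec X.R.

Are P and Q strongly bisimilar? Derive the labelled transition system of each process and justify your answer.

NO

P's transition system — 2 states:
  u0 = 0\{a} + d.(0 | 0) :: ··d··> u1
  u1 = 0 | 0 :: stopped
Q's transition system — 3 states:
  v0 = (c.0)\{a} + d.(0 | 0) :: ··c··> v1, ··d··> v2
  v1 = 0\{a} :: stopped
  v2 = 0 | 0 :: stopped
Bisimilarity quotient blocks:
  B0 = {u0}
  B1 = {u1, v1, v2}
  B2 = {v0}
u0 ∈ B0, v0 ∈ B2 → different blocks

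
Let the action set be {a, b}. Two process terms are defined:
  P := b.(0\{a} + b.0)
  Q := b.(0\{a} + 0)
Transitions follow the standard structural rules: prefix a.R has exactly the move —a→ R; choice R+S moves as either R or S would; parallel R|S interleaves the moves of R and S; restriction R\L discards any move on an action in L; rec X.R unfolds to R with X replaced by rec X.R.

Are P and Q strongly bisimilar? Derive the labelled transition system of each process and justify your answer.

LTS(P): 3 reachable states
  u0 = b.(0\{a} + b.0) :: —b→ u1
  u1 = 0\{a} + b.0 :: —b→ u2
  u2 = 0 :: deadlocked
LTS(Q): 2 reachable states
  v0 = b.(0\{a} + 0) :: —b→ v1
  v1 = 0\{a} + 0 :: deadlocked
Partition-refinement fixed point:
  B0 = {u0}
  B1 = {u1, v0}
  B2 = {u2, v1}
u0 ∈ B0, v0 ∈ B1 → different blocks

NO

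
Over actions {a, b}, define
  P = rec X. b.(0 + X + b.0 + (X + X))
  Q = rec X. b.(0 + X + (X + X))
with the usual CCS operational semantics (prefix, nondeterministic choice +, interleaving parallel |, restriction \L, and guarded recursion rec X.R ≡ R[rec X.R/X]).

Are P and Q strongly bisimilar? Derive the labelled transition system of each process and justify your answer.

P's transition system — 3 states:
  u0 = rec X. b.(0 + X + b.0 + (X + X)) → --b--▸ u1
  u1 = 0 + (rec X. b.(0 + X + b.0 + (X + X))) + b.0 + ((rec X. b.(0 + X + b.0 + (X + X))) + (rec X. b.(0 + X + b.0 + (X + X)))) → --b--▸ u1, --b--▸ u2
  u2 = 0 → stopped
Q's transition system — 2 states:
  v0 = rec X. b.(0 + X + (X + X)) → --b--▸ v1
  v1 = 0 + (rec X. b.(0 + X + (X + X))) + ((rec X. b.(0 + X + (X + X))) + (rec X. b.(0 + X + (X + X)))) → --b--▸ v1
Partition-refinement fixed point:
  B0 = {u0}
  B1 = {u1}
  B2 = {u2}
  B3 = {v0, v1}
u0 ∈ B0, v0 ∈ B3 → different blocks

NO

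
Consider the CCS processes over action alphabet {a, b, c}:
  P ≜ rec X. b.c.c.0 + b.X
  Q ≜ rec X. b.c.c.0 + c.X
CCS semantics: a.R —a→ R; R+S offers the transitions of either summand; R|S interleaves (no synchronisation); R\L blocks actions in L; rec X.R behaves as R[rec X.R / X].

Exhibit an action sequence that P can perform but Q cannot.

Reachable graph of P (4 states):
  u0 = rec X. b.c.c.0 + b.X ⊢ -b-> u0, -b-> u1
  u1 = c.c.0 ⊢ -c-> u2
  u2 = c.0 ⊢ -c-> u3
  u3 = 0 ⊢ (no moves)
Reachable graph of Q (4 states):
  v0 = rec X. b.c.c.0 + c.X ⊢ -b-> v1, -c-> v0
  v1 = c.c.0 ⊢ -c-> v2
  v2 = c.0 ⊢ -c-> v3
  v3 = 0 ⊢ (no moves)
Run σ = ⟨bb⟩ on P: start {u0}
  after b @ step 1: {u0, u1}
  after b @ step 2: {u0, u1}
  — P admits the full trace.
Run σ = ⟨bb⟩ on Q: start {v0}
  after b @ step 1: {v1}
  after b @ step 2: no successor for Q

bb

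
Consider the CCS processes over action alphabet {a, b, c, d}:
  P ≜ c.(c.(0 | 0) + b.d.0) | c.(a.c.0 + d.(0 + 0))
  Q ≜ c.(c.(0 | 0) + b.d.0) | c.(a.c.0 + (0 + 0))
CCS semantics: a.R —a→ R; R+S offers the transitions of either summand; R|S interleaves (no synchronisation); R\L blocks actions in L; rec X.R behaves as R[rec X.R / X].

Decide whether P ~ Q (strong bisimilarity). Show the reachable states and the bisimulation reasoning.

Reachable graph of P (25 states):
  u0 = c.(c.(0 | 0) + b.d.0) | c.(a.c.0 + d.(0 + 0)) has moves =c=> u1, =c=> u2
  u1 = (c.(0 | 0) + b.d.0) | c.(a.c.0 + d.(0 + 0)) has moves =b=> u3, =c=> u4, =c=> u5
  u2 = c.(c.(0 | 0) + b.d.0) | (a.c.0 + d.(0 + 0)) has moves =a=> u6, =c=> u4, =d=> u7
  u3 = d.0 | c.(a.c.0 + d.(0 + 0)) has moves =c=> u8, =d=> u9
  u4 = (c.(0 | 0) + b.d.0) | (a.c.0 + d.(0 + 0)) has moves =a=> u10, =b=> u8, =c=> u11, =d=> u12
  u5 = 0 | 0 | c.(a.c.0 + d.(0 + 0)) has moves =c=> u11
  u6 = c.(c.(0 | 0) + b.d.0) | c.0 has moves =c=> u10, =c=> u13
  u7 = c.(c.(0 | 0) + b.d.0) | (0 + 0) has moves =c=> u12
  u8 = d.0 | (a.c.0 + d.(0 + 0)) has moves =a=> u14, =d=> u15, =d=> u16
  u9 = 0 | c.(a.c.0 + d.(0 + 0)) has moves =c=> u15
  u10 = (c.(0 | 0) + b.d.0) | c.0 has moves =b=> u14, =c=> u17, =c=> u18
  u11 = 0 | 0 | (a.c.0 + d.(0 + 0)) has moves =a=> u18, =d=> u19
  u12 = (c.(0 | 0) + b.d.0) | (0 + 0) has moves =b=> u16, =c=> u19
  u13 = c.(c.(0 | 0) + b.d.0) | 0 has moves =c=> u17
  u14 = d.0 | c.0 has moves =c=> u20, =d=> u21
  u15 = 0 | (a.c.0 + d.(0 + 0)) has moves =a=> u21, =d=> u22
  u16 = d.0 | (0 + 0) has moves =d=> u22
  u17 = (c.(0 | 0) + b.d.0) | 0 has moves =b=> u20, =c=> u23
  u18 = 0 | 0 | c.0 has moves =c=> u23
  u19 = 0 | 0 | (0 + 0) has moves ∅
  u20 = d.0 | 0 has moves =d=> u24
  u21 = 0 | c.0 has moves =c=> u24
  u22 = 0 | (0 + 0) has moves ∅
  u23 = 0 | 0 | 0 has moves ∅
  u24 = 0 | 0 has moves ∅
Reachable graph of Q (20 states):
  v0 = c.(c.(0 | 0) + b.d.0) | c.(a.c.0 + (0 + 0)) has moves =c=> v1, =c=> v2
  v1 = (c.(0 | 0) + b.d.0) | c.(a.c.0 + (0 + 0)) has moves =b=> v3, =c=> v4, =c=> v5
  v2 = c.(c.(0 | 0) + b.d.0) | (a.c.0 + (0 + 0)) has moves =a=> v6, =c=> v4
  v3 = d.0 | c.(a.c.0 + (0 + 0)) has moves =c=> v7, =d=> v8
  v4 = (c.(0 | 0) + b.d.0) | (a.c.0 + (0 + 0)) has moves =a=> v9, =b=> v7, =c=> v10
  v5 = 0 | 0 | c.(a.c.0 + (0 + 0)) has moves =c=> v10
  v6 = c.(c.(0 | 0) + b.d.0) | c.0 has moves =c=> v11, =c=> v9
  v7 = d.0 | (a.c.0 + (0 + 0)) has moves =a=> v12, =d=> v13
  v8 = 0 | c.(a.c.0 + (0 + 0)) has moves =c=> v13
  v9 = (c.(0 | 0) + b.d.0) | c.0 has moves =b=> v12, =c=> v14, =c=> v15
  v10 = 0 | 0 | (a.c.0 + (0 + 0)) has moves =a=> v15
  v11 = c.(c.(0 | 0) + b.d.0) | 0 has moves =c=> v14
  v12 = d.0 | c.0 has moves =c=> v16, =d=> v17
  v13 = 0 | (a.c.0 + (0 + 0)) has moves =a=> v17
  v14 = (c.(0 | 0) + b.d.0) | 0 has moves =b=> v16, =c=> v18
  v15 = 0 | 0 | c.0 has moves =c=> v18
  v16 = d.0 | 0 has moves =d=> v19
  v17 = 0 | c.0 has moves =c=> v19
  v18 = 0 | 0 | 0 has moves ∅
  v19 = 0 | 0 has moves ∅
Bisimilarity quotient blocks:
  B0 = {u0}
  B1 = {u1}
  B2 = {u5, u9}
  B3 = {u11, u15}
  B4 = {u19, u22, u23, u24, v18, v19}
  B5 = {u18, u21, v15, v17}
  B6 = {u4}
  B7 = {u8}
  B8 = {u14, v12}
  B9 = {u16, u20, v16}
  B10 = {u10, v9}
  B11 = {u12, u17, v14}
  B12 = {u3}
  B13 = {u2}
  B14 = {u13, u7, v11}
  B15 = {u6, v6}
  B16 = {v0}
  B17 = {v1}
  B18 = {v4}
  B19 = {v10, v13}
  B20 = {v7}
  B21 = {v5, v8}
  B22 = {v3}
  B23 = {v2}
u0 ∈ B0, v0 ∈ B16 → different blocks

NO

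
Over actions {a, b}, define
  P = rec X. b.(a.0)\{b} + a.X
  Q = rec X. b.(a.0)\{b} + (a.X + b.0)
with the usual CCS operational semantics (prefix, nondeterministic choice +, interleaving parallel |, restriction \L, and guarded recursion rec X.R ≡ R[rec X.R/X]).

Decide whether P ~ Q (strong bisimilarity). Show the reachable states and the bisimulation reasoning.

NO

P's transition system — 3 states:
  u0 = rec X. b.(a.0)\{b} + a.X → -a-> u0, -b-> u1
  u1 = (a.0)\{b} → -a-> u2
  u2 = 0\{b} → deadlocked
Q's transition system — 4 states:
  v0 = rec X. b.(a.0)\{b} + (a.X + b.0) → -a-> v0, -b-> v1, -b-> v2
  v1 = (a.0)\{b} → -a-> v3
  v2 = 0 → deadlocked
  v3 = 0\{b} → deadlocked
Bisimilarity quotient blocks:
  B0 = {u0}
  B1 = {u1, v1}
  B2 = {u2, v2, v3}
  B3 = {v0}
u0 ∈ B0, v0 ∈ B3 → different blocks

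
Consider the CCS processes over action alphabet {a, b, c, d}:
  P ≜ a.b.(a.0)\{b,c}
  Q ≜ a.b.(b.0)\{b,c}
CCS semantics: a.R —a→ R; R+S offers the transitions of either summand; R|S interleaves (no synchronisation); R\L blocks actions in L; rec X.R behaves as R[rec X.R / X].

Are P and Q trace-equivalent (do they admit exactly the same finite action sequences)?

NO — witness ⟨aba⟩

LTS(P): 4 reachable states
  u0 = a.b.(a.0)\{b,c} → =a=> u1
  u1 = b.(a.0)\{b,c} → =b=> u2
  u2 = (a.0)\{b,c} → =a=> u3
  u3 = 0\{b,c} → stopped
LTS(Q): 3 reachable states
  v0 = a.b.(b.0)\{b,c} → =a=> v1
  v1 = b.(b.0)\{b,c} → =b=> v2
  v2 = (b.0)\{b,c} → stopped
Run σ = ⟨aba⟩ on P: start {u0}
  [1] a ⇒ {u1}
  [2] b ⇒ {u2}
  [3] a ⇒ {u3}
  P completes σ.
Run σ = ⟨aba⟩ on Q: start {v0}
  [1] a ⇒ {v1}
  [2] b ⇒ {v2}
  [3] a ⇒ ∅  — Q cannot continue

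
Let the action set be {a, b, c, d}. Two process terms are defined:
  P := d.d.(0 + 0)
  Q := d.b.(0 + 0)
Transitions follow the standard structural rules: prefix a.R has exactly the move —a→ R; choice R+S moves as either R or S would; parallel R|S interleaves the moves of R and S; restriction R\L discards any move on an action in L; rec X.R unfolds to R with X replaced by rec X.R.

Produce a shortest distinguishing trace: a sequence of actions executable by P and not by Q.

P's transition system — 3 states:
  s0 = d.d.(0 + 0) → -d-> s1
  s1 = d.(0 + 0) → -d-> s2
  s2 = 0 + 0 → stopped
Q's transition system — 3 states:
  t0 = d.b.(0 + 0) → -d-> t1
  t1 = b.(0 + 0) → -b-> t2
  t2 = 0 + 0 → stopped
Trace ⟨dd⟩ through P, begin at {s0}:
  step 1 (d): {s1}
  step 2 (d): {s2}
  ✓ P
Trace ⟨dd⟩ through Q, begin at {t0}:
  step 1 (d): {t1}
  step 2 (d): ∅ (Q stuck)

dd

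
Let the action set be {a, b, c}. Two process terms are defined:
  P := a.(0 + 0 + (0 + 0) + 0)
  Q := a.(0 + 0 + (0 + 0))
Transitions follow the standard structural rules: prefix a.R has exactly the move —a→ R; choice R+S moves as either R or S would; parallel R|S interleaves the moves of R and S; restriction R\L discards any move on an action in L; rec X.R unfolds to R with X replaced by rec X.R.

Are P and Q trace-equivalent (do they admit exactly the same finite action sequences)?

LTS(P): 2 reachable states
  s0 = a.(0 + 0 + (0 + 0) + 0) ⊢ —a→ s1
  s1 = 0 + 0 + (0 + 0) + 0 ⊢ stopped
LTS(Q): 2 reachable states
  t0 = a.(0 + 0 + (0 + 0)) ⊢ —a→ t1
  t1 = 0 + 0 + (0 + 0) ⊢ stopped
Partition-refinement fixed point:
  B0 = {s0, t0}
  B1 = {s1, t1}
s0 ∈ B0, t0 ∈ B0 → same block
Bisimilar ⇒ trace-equivalent.

traces(P) = traces(Q)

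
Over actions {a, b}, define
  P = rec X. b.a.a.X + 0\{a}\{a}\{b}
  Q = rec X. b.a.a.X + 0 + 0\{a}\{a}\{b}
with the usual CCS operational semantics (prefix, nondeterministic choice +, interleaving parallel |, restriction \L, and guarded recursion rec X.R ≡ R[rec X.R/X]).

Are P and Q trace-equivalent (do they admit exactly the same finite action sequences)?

trace-equivalent

Reachable graph of P (3 states):
  u0 = rec X. b.a.a.X + 0\{a}\{a}\{b} | =b=> u1
  u1 = a.a.(rec X. b.a.a.X + 0\{a}\{a}\{b}) | =a=> u2
  u2 = a.(rec X. b.a.a.X + 0\{a}\{a}\{b}) | =a=> u0
Reachable graph of Q (3 states):
  v0 = rec X. b.a.a.X + 0 + 0\{a}\{a}\{b} | =b=> v1
  v1 = a.a.(rec X. b.a.a.X + 0 + 0\{a}\{a}\{b}) | =a=> v2
  v2 = a.(rec X. b.a.a.X + 0 + 0\{a}\{a}\{b}) | =a=> v0
Bisimilarity quotient blocks:
  B0 = {u0, v0}
  B1 = {u1, v1}
  B2 = {u2, v2}
u0 ∈ B0, v0 ∈ B0 → same block
Bisimilar ⇒ trace-equivalent.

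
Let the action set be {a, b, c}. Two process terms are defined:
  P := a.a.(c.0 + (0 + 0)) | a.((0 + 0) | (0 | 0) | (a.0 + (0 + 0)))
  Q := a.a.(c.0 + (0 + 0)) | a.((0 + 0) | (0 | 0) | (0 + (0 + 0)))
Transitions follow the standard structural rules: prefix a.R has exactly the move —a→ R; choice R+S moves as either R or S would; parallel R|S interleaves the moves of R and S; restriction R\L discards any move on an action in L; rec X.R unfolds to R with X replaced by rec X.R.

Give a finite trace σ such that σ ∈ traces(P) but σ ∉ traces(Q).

aaaa

Reachable graph of P (12 states):
  m0 = a.a.(c.0 + (0 + 0)) | a.((0 + 0) | (0 | 0) | (a.0 + (0 + 0))) | --a--▸ m1, --a--▸ m2
  m1 = a.(c.0 + (0 + 0)) | a.((0 + 0) | (0 | 0) | (a.0 + (0 + 0))) | --a--▸ m3, --a--▸ m4
  m2 = a.a.(c.0 + (0 + 0)) | ((0 + 0) | (0 | 0) | (a.0 + (0 + 0))) | --a--▸ m4, --a--▸ m5
  m3 = (c.0 + (0 + 0)) | a.((0 + 0) | (0 | 0) | (a.0 + (0 + 0))) | --a--▸ m6, --c--▸ m7
  m4 = a.(c.0 + (0 + 0)) | ((0 + 0) | (0 | 0) | (a.0 + (0 + 0))) | --a--▸ m6, --a--▸ m8
  m5 = a.a.(c.0 + (0 + 0)) | ((0 + 0) | (0 | 0) | 0) | --a--▸ m8
  m6 = (c.0 + (0 + 0)) | ((0 + 0) | (0 | 0) | (a.0 + (0 + 0))) | --a--▸ m9, --c--▸ m10
  m7 = 0 | a.((0 + 0) | (0 | 0) | (a.0 + (0 + 0))) | --a--▸ m10
  m8 = a.(c.0 + (0 + 0)) | ((0 + 0) | (0 | 0) | 0) | --a--▸ m9
  m9 = (c.0 + (0 + 0)) | ((0 + 0) | (0 | 0) | 0) | --c--▸ m11
  m10 = 0 | ((0 + 0) | (0 | 0) | (a.0 + (0 + 0))) | --a--▸ m11
  m11 = 0 | ((0 + 0) | (0 | 0) | 0) | ∅
Reachable graph of Q (8 states):
  n0 = a.a.(c.0 + (0 + 0)) | a.((0 + 0) | (0 | 0) | (0 + (0 + 0))) | --a--▸ n1, --a--▸ n2
  n1 = a.(c.0 + (0 + 0)) | a.((0 + 0) | (0 | 0) | (0 + (0 + 0))) | --a--▸ n3, --a--▸ n4
  n2 = a.a.(c.0 + (0 + 0)) | ((0 + 0) | (0 | 0) | (0 + (0 + 0))) | --a--▸ n4
  n3 = (c.0 + (0 + 0)) | a.((0 + 0) | (0 | 0) | (0 + (0 + 0))) | --a--▸ n5, --c--▸ n6
  n4 = a.(c.0 + (0 + 0)) | ((0 + 0) | (0 | 0) | (0 + (0 + 0))) | --a--▸ n5
  n5 = (c.0 + (0 + 0)) | ((0 + 0) | (0 | 0) | (0 + (0 + 0))) | --c--▸ n7
  n6 = 0 | a.((0 + 0) | (0 | 0) | (0 + (0 + 0))) | --a--▸ n7
  n7 = 0 | ((0 + 0) | (0 | 0) | (0 + (0 + 0))) | ∅
Executing aaaa from P (initial set {m0}):
  [1] a ⇒ {m1, m2}
  [2] a ⇒ {m3, m4, m5}
  [3] a ⇒ {m6, m8}
  [4] a ⇒ {m9}
  — P admits the full trace.
Executing aaaa from Q (initial set {n0}):
  [1] a ⇒ {n1, n2}
  [2] a ⇒ {n3, n4}
  [3] a ⇒ {n5}
  [4] a ⇒ ∅ (Q stuck)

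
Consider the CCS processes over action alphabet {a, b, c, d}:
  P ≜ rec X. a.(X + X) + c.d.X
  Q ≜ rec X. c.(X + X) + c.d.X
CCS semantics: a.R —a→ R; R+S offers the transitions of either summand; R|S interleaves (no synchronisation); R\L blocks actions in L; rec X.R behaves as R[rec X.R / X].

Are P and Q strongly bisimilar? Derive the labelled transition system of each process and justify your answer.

P's transition system — 3 states:
  p0 = rec X. a.(X + X) + c.d.X ⊢ =a=> p1, =c=> p2
  p1 = (rec X. a.(X + X) + c.d.X) + (rec X. a.(X + X) + c.d.X) ⊢ =a=> p1, =c=> p2
  p2 = d.(rec X. a.(X + X) + c.d.X) ⊢ =d=> p0
Q's transition system — 3 states:
  q0 = rec X. c.(X + X) + c.d.X ⊢ =c=> q1, =c=> q2
  q1 = (rec X. c.(X + X) + c.d.X) + (rec X. c.(X + X) + c.d.X) ⊢ =c=> q1, =c=> q2
  q2 = d.(rec X. c.(X + X) + c.d.X) ⊢ =d=> q0
Coarsest stable partition (strong bisimilarity classes):
  B0 = {p0, p1}
  B1 = {p2}
  B2 = {q0, q1}
  B3 = {q2}
p0 ∈ B0, q0 ∈ B2 → different blocks

NO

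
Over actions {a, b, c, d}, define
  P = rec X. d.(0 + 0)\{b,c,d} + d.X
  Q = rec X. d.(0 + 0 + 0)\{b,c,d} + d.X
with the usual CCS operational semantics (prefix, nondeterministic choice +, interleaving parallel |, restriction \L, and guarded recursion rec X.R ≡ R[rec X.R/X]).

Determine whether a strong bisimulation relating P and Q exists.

P ~ Q

P's transition system — 2 states:
  p0 = rec X. d.(0 + 0)\{b,c,d} + d.X :: —d→ p0, —d→ p1
  p1 = (0 + 0)\{b,c,d} :: ∅
Q's transition system — 2 states:
  q0 = rec X. d.(0 + 0 + 0)\{b,c,d} + d.X :: —d→ q0, —d→ q1
  q1 = (0 + 0 + 0)\{b,c,d} :: ∅
Bisimilarity quotient blocks:
  B0 = {p0, q0}
  B1 = {p1, q1}
p0 ∈ B0, q0 ∈ B0 → same block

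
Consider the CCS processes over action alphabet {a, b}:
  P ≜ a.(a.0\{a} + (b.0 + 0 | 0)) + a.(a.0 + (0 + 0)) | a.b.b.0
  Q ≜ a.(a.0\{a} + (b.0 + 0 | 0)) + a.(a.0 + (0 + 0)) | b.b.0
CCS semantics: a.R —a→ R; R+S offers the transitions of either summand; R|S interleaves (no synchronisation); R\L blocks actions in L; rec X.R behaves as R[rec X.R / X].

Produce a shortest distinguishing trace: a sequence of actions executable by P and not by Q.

LTS(P): 15 reachable states
  p0 = a.(a.0\{a} + (b.0 + 0 | 0)) + a.(a.0 + (0 + 0)) | a.b.b.0 has moves --a--▸ p1, --a--▸ p2, --a--▸ p3
  p1 = (a.0 + (0 + 0)) | a.b.b.0 has moves --a--▸ p4, --a--▸ p5
  p2 = a.(a.0 + (0 + 0)) | b.b.0 has moves --a--▸ p4, --b--▸ p6
  p3 = a.0\{a} + (b.0 + 0 | 0) has moves --a--▸ p7, --b--▸ p8
  p4 = (a.0 + (0 + 0)) | b.b.0 has moves --a--▸ p9, --b--▸ p10
  p5 = 0 | a.b.b.0 has moves --a--▸ p9
  p6 = a.(a.0 + (0 + 0)) | b.0 has moves --a--▸ p10, --b--▸ p11
  p7 = 0\{a} has moves ·
  p8 = 0 has moves ·
  p9 = 0 | b.b.0 has moves --b--▸ p12
  p10 = (a.0 + (0 + 0)) | b.0 has moves --a--▸ p12, --b--▸ p13
  p11 = a.(a.0 + (0 + 0)) | 0 has moves --a--▸ p13
  p12 = 0 | b.0 has moves --b--▸ p14
  p13 = (a.0 + (0 + 0)) | 0 has moves --a--▸ p14
  p14 = 0 | 0 has moves ·
LTS(Q): 12 reachable states
  q0 = a.(a.0\{a} + (b.0 + 0 | 0)) + a.(a.0 + (0 + 0)) | b.b.0 has moves --a--▸ q1, --a--▸ q2, --b--▸ q3
  q1 = (a.0 + (0 + 0)) | b.b.0 has moves --a--▸ q4, --b--▸ q5
  q2 = a.0\{a} + (b.0 + 0 | 0) has moves --a--▸ q6, --b--▸ q7
  q3 = a.(a.0 + (0 + 0)) | b.0 has moves --a--▸ q5, --b--▸ q8
  q4 = 0 | b.b.0 has moves --b--▸ q9
  q5 = (a.0 + (0 + 0)) | b.0 has moves --a--▸ q9, --b--▸ q10
  q6 = 0\{a} has moves ·
  q7 = 0 has moves ·
  q8 = a.(a.0 + (0 + 0)) | 0 has moves --a--▸ q10
  q9 = 0 | b.0 has moves --b--▸ q11
  q10 = (a.0 + (0 + 0)) | 0 has moves --a--▸ q11
  q11 = 0 | 0 has moves ·
Executing aaa from P (initial set {p0}):
  step 1 (a): {p1, p2, p3}
  step 2 (a): {p4, p5, p7}
  step 3 (a): {p9}
  — P admits the full trace.
Executing aaa from Q (initial set {q0}):
  step 1 (a): {q1, q2}
  step 2 (a): {q4, q6}
  step 3 (a): no successor for Q

aaa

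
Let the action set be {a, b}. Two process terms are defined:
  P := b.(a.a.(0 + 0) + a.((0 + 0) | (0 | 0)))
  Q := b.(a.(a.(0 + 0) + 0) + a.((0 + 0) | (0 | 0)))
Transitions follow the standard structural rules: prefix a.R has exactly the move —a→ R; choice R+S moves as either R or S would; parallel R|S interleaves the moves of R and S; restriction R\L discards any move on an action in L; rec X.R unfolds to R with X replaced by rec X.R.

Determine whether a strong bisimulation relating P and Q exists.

P ~ Q

LTS(P): 5 reachable states
  p0 = b.(a.a.(0 + 0) + a.((0 + 0) | (0 | 0))) | -b-> p1
  p1 = a.a.(0 + 0) + a.((0 + 0) | (0 | 0)) | -a-> p2, -a-> p3
  p2 = (0 + 0) | (0 | 0) | (no moves)
  p3 = a.(0 + 0) | -a-> p4
  p4 = 0 + 0 | (no moves)
LTS(Q): 5 reachable states
  q0 = b.(a.(a.(0 + 0) + 0) + a.((0 + 0) | (0 | 0))) | -b-> q1
  q1 = a.(a.(0 + 0) + 0) + a.((0 + 0) | (0 | 0)) | -a-> q2, -a-> q3
  q2 = (0 + 0) | (0 | 0) | (no moves)
  q3 = a.(0 + 0) + 0 | -a-> q4
  q4 = 0 + 0 | (no moves)
Partition-refinement fixed point:
  B0 = {p0, q0}
  B1 = {p1, q1}
  B2 = {p3, q3}
  B3 = {p2, p4, q2, q4}
p0 ∈ B0, q0 ∈ B0 → same block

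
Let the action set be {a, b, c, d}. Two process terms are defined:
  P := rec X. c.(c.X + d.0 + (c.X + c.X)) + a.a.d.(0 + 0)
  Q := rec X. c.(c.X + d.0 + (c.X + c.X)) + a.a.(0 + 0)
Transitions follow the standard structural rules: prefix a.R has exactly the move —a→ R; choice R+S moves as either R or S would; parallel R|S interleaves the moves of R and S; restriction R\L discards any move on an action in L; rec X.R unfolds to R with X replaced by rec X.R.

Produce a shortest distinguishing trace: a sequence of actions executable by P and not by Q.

P's transition system — 6 states:
  u0 = rec X. c.(c.X + d.0 + (c.X + c.X)) + a.a.d.(0 + 0) | --a--▸ u1, --c--▸ u2
  u1 = a.d.(0 + 0) | --a--▸ u3
  u2 = c.(rec X. c.(c.X + d.0 + (c.X + c.X)) + a.a.d.(0 + 0)) + d.0 + (c.(rec X. c.(c.X + d.0 + (c.X + c.X)) + a.a.d.(0 + 0)) + c.(rec X. c.(c.X + d.0 + (c.X + c.X)) + a.a.d.(0 + 0))) | --c--▸ u0, --d--▸ u4
  u3 = d.(0 + 0) | --d--▸ u5
  u4 = 0 | ·
  u5 = 0 + 0 | ·
Q's transition system — 5 states:
  v0 = rec X. c.(c.X + d.0 + (c.X + c.X)) + a.a.(0 + 0) | --a--▸ v1, --c--▸ v2
  v1 = a.(0 + 0) | --a--▸ v3
  v2 = c.(rec X. c.(c.X + d.0 + (c.X + c.X)) + a.a.(0 + 0)) + d.0 + (c.(rec X. c.(c.X + d.0 + (c.X + c.X)) + a.a.(0 + 0)) + c.(rec X. c.(c.X + d.0 + (c.X + c.X)) + a.a.(0 + 0))) | --c--▸ v0, --d--▸ v4
  v3 = 0 + 0 | ·
  v4 = 0 | ·
Run σ = ⟨aad⟩ on P: start {u0}
  after a @ step 1: {u1}
  after a @ step 2: {u3}
  after d @ step 3: {u5}
  — P admits the full trace.
Run σ = ⟨aad⟩ on Q: start {v0}
  after a @ step 1: {v1}
  after a @ step 2: {v3}
  after d @ step 3: ∅  — Q cannot continue

aad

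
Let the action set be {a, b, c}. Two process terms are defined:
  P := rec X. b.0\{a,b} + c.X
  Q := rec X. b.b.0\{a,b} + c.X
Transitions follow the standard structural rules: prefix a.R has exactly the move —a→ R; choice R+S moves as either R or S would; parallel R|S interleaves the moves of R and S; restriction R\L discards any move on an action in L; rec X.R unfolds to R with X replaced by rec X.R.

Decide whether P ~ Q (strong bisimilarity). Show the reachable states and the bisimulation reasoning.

Reachable graph of P (2 states):
  u0 = rec X. b.0\{a,b} + c.X has moves —b→ u1, —c→ u0
  u1 = 0\{a,b} has moves stopped
Reachable graph of Q (3 states):
  v0 = rec X. b.b.0\{a,b} + c.X has moves —b→ v1, —c→ v0
  v1 = b.0\{a,b} has moves —b→ v2
  v2 = 0\{a,b} has moves stopped
Bisimilarity quotient blocks:
  B0 = {u0}
  B1 = {u1, v2}
  B2 = {v0}
  B3 = {v1}
u0 ∈ B0, v0 ∈ B2 → different blocks

NO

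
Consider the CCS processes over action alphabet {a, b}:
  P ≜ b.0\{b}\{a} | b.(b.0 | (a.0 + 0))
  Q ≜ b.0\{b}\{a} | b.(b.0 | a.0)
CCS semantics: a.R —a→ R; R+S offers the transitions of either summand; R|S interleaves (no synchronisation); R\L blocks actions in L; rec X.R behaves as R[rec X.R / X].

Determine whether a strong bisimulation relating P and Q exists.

P's transition system — 10 states:
  p0 = b.0\{b}\{a} | b.(b.0 | (a.0 + 0)) :: ··b··> p1, ··b··> p2
  p1 = 0\{b}\{a} | b.(b.0 | (a.0 + 0)) :: ··b··> p3
  p2 = b.0\{b}\{a} | (b.0 | (a.0 + 0)) :: ··a··> p4, ··b··> p3, ··b··> p5
  p3 = 0\{b}\{a} | (b.0 | (a.0 + 0)) :: ··a··> p6, ··b··> p7
  p4 = b.0\{b}\{a} | (b.0 | 0) :: ··b··> p6, ··b··> p8
  p5 = b.0\{b}\{a} | (0 | (a.0 + 0)) :: ··a··> p8, ··b··> p7
  p6 = 0\{b}\{a} | (b.0 | 0) :: ··b··> p9
  p7 = 0\{b}\{a} | (0 | (a.0 + 0)) :: ··a··> p9
  p8 = b.0\{b}\{a} | (0 | 0) :: ··b··> p9
  p9 = 0\{b}\{a} | (0 | 0) :: ·
Q's transition system — 10 states:
  q0 = b.0\{b}\{a} | b.(b.0 | a.0) :: ··b··> q1, ··b··> q2
  q1 = 0\{b}\{a} | b.(b.0 | a.0) :: ··b··> q3
  q2 = b.0\{b}\{a} | (b.0 | a.0) :: ··a··> q4, ··b··> q3, ··b··> q5
  q3 = 0\{b}\{a} | (b.0 | a.0) :: ··a··> q6, ··b··> q7
  q4 = b.0\{b}\{a} | (b.0 | 0) :: ··b··> q6, ··b··> q8
  q5 = b.0\{b}\{a} | (0 | a.0) :: ··a··> q8, ··b··> q7
  q6 = 0\{b}\{a} | (b.0 | 0) :: ··b··> q9
  q7 = 0\{b}\{a} | (0 | a.0) :: ··a··> q9
  q8 = b.0\{b}\{a} | (0 | 0) :: ··b··> q9
  q9 = 0\{b}\{a} | (0 | 0) :: ·
Bisimilarity quotient blocks:
  B0 = {p0, q0}
  B1 = {p1, q1}
  B2 = {p3, p5, q3, q5}
  B3 = {p7, q7}
  B4 = {p9, q9}
  B5 = {p6, p8, q6, q8}
  B6 = {p2, q2}
  B7 = {p4, q4}
p0 ∈ B0, q0 ∈ B0 → same block

P ~ Q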